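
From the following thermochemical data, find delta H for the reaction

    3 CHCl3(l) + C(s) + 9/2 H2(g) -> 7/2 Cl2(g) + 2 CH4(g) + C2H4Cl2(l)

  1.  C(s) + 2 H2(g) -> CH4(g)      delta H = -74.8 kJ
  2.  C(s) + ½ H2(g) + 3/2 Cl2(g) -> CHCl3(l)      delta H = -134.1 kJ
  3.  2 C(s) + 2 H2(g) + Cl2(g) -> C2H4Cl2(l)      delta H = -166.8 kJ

eq. 1 × 2: (2)·(-74.8) = -149.6 kJ
eq. 2 reversed and × 3: (-3)·(-134.1) = +402.3 kJ
eq. 3 as written: -166.8 kJ
Summing the manipulated equations, delta H = (-149.6) + (+402.3) + (-166.8) = 85.9 kJ

delta H = 85.9 kJ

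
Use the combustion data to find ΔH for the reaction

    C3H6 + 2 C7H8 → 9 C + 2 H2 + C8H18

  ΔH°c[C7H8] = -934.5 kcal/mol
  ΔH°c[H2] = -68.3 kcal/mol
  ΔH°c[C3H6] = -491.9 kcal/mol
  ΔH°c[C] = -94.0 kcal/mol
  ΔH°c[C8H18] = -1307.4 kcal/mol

ΔH = -70.9 kcal/mol

With combustion enthalpies, reactants minus products:
= [1·(-491.9) + 2·(-934.5)] − [9·(-94.0) + 2·(-68.3) + 1·(-1307.4)]
= -70.9 kcal/mol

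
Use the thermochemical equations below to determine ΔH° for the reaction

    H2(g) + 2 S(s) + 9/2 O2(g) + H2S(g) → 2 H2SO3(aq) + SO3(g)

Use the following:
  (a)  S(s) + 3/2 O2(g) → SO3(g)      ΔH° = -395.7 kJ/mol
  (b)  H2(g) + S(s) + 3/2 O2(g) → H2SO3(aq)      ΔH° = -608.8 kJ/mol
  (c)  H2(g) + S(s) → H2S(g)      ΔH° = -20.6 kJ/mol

(a) as written (SO3(g) already on the product side): -395.7 kJ/mol
(b) × 2 (×2 to match 2 H2SO3(aq) in the target): (2)·(-608.8) = -1217.6 kJ/mol
(c) reversed (H2S(g) must end up as a reactant): +20.6 kJ/mol
ΔH° = (1)·(-395.7) + (2)·(-608.8) + (-1)·(-20.6) = -1592.7 kJ/mol

ΔH° = -1592.7 kJ/mol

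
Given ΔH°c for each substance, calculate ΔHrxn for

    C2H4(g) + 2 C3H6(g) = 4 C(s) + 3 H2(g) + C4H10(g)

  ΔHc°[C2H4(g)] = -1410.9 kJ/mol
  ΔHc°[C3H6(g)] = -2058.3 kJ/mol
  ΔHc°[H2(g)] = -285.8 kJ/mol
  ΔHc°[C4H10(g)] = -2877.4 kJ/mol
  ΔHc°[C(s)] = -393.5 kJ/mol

ΔHrxn = -218.7 kJ/mol

Using ΔH = Σ nΔHc°(reactants) − Σ nΔHc°(products):
= [1·(-1410.9) + 2·(-2058.3)] − [4·(-393.5) + 3·(-285.8) + 1·(-2877.4)]
= -218.7 kJ/mol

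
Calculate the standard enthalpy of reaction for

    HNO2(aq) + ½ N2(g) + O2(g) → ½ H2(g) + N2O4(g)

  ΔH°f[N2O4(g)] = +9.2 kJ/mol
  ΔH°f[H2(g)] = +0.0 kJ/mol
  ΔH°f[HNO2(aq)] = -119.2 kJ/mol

Products: 1/2·(+0.0) + 1·(+9.2) = +9.2
Reactants: 1·(-119.2) + 1/2·(+0.0) + 1·(+0.0) = -119.2
ΔHrxn = (+9.2) − (-119.2) = 128.4 kJ/mol

ΔHrxn = 128.4 kJ/mol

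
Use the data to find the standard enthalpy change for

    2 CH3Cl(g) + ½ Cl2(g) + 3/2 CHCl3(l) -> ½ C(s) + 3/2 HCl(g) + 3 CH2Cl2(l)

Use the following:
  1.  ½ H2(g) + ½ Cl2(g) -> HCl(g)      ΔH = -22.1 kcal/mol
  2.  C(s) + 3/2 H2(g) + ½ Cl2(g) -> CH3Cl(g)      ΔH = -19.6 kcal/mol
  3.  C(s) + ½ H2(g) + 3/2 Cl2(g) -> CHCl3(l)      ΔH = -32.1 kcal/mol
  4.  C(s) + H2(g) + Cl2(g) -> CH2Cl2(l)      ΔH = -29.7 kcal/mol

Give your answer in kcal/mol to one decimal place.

eq. 1 × 3/2: (3/2)·(-22.1) = -33.15 kcal/mol
eq. 2 reversed and × 2: (-2)·(-19.6) = +39.2 kcal/mol
eq. 3 reversed and × 3/2: (-3/2)·(-32.1) = +48.15 kcal/mol
eq. 4 × 3: (3)·(-29.7) = -89.1 kcal/mol
ΔH = (-33.15) + (+39.2) + (+48.15) + (-89.1) = -34.9 kcal/mol

ΔH = -34.9 kcal/mol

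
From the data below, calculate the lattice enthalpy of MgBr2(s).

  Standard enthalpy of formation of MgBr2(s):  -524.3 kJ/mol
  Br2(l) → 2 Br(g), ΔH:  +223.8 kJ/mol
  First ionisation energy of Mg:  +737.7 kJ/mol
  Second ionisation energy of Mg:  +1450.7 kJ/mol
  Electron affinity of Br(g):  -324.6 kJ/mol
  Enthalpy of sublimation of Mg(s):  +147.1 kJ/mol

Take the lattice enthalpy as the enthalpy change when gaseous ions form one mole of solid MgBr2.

ΔHf° = 1·ΔHsub + 1·(ΣIE) + 1·D(Br2) + 2·EA + U
-524.3 = 1·(+147.1) + 1·(+2188.4) + 1·(+223.8) + 2·(-324.6) + U
U = -524.3 − (+1910.1) = -2434.4 kJ/mol

U = -2434.4 kJ/mol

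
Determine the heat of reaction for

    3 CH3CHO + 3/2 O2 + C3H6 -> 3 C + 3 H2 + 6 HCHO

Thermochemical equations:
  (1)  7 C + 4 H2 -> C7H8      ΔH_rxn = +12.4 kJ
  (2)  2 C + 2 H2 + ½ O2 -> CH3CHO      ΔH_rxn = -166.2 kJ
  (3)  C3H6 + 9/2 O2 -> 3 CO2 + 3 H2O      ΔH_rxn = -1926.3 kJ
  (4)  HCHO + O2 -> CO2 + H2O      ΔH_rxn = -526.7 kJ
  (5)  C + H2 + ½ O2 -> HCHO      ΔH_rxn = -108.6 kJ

(1): not needed.
(2) reversed and × 3: (-3)·(-166.2) = +498.6 kJ
(3) as written: -1926.3 kJ
(4) reversed and × 3: (-3)·(-526.7) = +1580.1 kJ
(5) × 3: (3)·(-108.6) = -325.8 kJ
ΔH_rxn = (-3)·(-166.2) + (1)·(-1926.3) + (-3)·(-526.7) + (3)·(-108.6) = -173.4 kJ

ΔH_rxn = -173.4 kJ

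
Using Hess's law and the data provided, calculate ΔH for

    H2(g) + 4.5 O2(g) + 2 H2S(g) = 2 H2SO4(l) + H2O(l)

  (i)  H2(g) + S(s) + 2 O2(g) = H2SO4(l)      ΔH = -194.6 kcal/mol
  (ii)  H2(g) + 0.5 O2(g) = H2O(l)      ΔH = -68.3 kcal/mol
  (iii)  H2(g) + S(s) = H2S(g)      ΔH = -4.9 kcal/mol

ΔH = -447.7 kcal/mol

(i) × 2 (×2 to match 2 H2SO4(l) in the target): (2)·(-194.6) = -389.2 kcal/mol
(ii) as written (H2O(l) already on the product side): -68.3 kcal/mol
(iii) reversed and × 2 (reverse to put H2S(g) on the reactant side; scale by 2 for the 2 H2S(g)): (-2)·(-4.9) = +9.8 kcal/mol
Since enthalpy is a state function, ΔH = (-389.2) + (-68.3) + (+9.8) = -447.7 kcal/mol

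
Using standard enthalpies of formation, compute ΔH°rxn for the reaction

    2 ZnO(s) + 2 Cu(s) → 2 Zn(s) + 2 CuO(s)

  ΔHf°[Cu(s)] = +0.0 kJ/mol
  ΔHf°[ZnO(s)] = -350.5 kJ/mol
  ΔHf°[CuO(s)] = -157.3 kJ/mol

ΔH°rxn = 386.4 kJ/mol

Products: 2·(+0.0) + 2·(-157.3) = -314.6
Reactants: 2·(-350.5) + 2·(+0.0) = -701.0
ΔH°rxn = (-314.6) − (-701.0) = 386.4 kJ/mol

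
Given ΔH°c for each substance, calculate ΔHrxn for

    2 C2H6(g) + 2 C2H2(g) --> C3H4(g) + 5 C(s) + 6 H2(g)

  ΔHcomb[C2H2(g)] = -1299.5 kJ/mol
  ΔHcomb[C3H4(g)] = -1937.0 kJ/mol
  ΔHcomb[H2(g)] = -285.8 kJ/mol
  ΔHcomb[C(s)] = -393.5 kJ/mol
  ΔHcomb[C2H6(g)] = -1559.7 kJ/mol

With combustion enthalpies, reactants minus products:
= [2·(-1559.7) + 2·(-1299.5)] − [1·(-1937.0) + 5·(-393.5) + 6·(-285.8)]
= -99.1 kJ/mol

ΔHrxn = -99.1 kJ/mol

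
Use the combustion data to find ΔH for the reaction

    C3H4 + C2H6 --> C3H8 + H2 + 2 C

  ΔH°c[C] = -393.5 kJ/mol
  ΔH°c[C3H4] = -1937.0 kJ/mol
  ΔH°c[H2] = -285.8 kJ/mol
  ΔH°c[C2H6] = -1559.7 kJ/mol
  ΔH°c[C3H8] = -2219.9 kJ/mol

Using ΔH = Σ nΔHc°(reactants) − Σ nΔHc°(products):
= [1·(-1937.0) + 1·(-1559.7)] − [1·(-2219.9) + 1·(-285.8) + 2·(-393.5)]
= -204.0 kJ/mol

ΔH = -204.0 kJ/mol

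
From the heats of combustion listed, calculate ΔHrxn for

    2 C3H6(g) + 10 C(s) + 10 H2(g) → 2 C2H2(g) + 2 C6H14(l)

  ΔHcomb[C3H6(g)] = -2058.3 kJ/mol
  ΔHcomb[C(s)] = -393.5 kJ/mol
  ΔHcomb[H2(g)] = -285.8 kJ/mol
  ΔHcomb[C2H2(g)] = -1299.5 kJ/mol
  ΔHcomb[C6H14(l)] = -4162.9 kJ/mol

With combustion enthalpies, reactants minus products:
= [2·(-2058.3) + 10·(-393.5) + 10·(-285.8)] − [2·(-1299.5) + 2·(-4162.9)]
= 15.2 kJ/mol

ΔHrxn = 15.2 kJ/mol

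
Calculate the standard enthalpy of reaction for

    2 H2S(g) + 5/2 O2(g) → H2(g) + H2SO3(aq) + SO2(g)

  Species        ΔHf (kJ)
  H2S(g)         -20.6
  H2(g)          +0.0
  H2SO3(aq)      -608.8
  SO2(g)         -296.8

ΔH°rxn = Σ nΔHf°(products) − Σ nΔHf°(reactants).
Products: 1·(+0.0) + 1·(-608.8) + 1·(-296.8) = -905.6
Reactants: 2·(-20.6) + 5/2·(+0.0) = -41.2
ΔH_rxn = (-905.6) − (-41.2) = -864.4 kJ

ΔH_rxn = -864.4 kJ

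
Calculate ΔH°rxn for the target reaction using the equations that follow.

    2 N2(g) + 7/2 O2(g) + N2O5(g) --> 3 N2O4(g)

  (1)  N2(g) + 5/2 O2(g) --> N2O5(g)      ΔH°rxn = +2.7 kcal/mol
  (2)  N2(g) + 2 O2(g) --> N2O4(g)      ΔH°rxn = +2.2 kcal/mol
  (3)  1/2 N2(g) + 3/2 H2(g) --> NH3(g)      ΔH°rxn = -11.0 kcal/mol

(1) reversed (N2O5(g) must end up as a reactant): -2.7 kcal/mol
(2) × 3 (×3 to match 3 N2O4(g) in the target): (3)·(+2.2) = +6.6 kcal/mol
(3): not needed (H2(g) appears nowhere else).
ΔH°rxn = (-1)·(+2.7) + (3)·(+2.2) = 3.9 kcal/mol

ΔH°rxn = 3.9 kcal/mol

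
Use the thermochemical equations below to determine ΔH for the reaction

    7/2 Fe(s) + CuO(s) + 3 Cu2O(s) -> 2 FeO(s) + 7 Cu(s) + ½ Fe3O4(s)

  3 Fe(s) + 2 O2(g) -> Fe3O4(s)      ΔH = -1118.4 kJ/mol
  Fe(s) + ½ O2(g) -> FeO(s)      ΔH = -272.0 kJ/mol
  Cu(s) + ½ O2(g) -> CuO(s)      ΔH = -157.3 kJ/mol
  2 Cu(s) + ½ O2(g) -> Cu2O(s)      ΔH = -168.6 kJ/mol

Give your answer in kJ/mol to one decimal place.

ΔH = -440.1 kJ/mol

equation 1 × 1/2 (×1/2 to match 1/2 Fe3O4(s) in the target): (1/2)·(-1118.4) = -559.2 kJ/mol
equation 2 × 2 (scale by 2 for the 2 FeO(s)): (2)·(-272.0) = -544.0 kJ/mol
equation 3 reversed (CuO(s) must end up as a reactant): +157.3 kJ/mol
equation 4 reversed and × 3 (Cu2O(s) must end up as a reactant; scale by 3 for the 3 Cu2O(s)): (-3)·(-168.6) = +505.8 kJ/mol
Since enthalpy is a state function, ΔH = (1/2)·(-1118.4) + (2)·(-272.0) + (-1)·(-157.3) + (-3)·(-168.6) = -440.1 kJ/mol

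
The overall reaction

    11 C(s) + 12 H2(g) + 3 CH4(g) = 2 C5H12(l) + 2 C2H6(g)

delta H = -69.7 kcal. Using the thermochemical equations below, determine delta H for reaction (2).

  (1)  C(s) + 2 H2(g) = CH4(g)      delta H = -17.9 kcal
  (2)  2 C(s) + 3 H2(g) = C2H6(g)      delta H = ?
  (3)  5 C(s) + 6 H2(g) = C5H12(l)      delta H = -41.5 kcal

(1) reversed and × 3 (CH4(g) must end up as a reactant; ×3 to match 3 CH4(g) in the target): (-3)·(-17.9) = +53.7 kcal
(2) × 2 (×2 to match 2 C2H6(g) in the target): contributes 2·x
(3) × 2 (×2 to match 2 C5H12(l) in the target): (2)·(-41.5) = -83.0 kcal
-69.7 = (+53.7) + (-83.0) + 2·x
x = (-69.7 − (-29.3)) / (2) = -20.2 kcal

delta H = -20.2 kcal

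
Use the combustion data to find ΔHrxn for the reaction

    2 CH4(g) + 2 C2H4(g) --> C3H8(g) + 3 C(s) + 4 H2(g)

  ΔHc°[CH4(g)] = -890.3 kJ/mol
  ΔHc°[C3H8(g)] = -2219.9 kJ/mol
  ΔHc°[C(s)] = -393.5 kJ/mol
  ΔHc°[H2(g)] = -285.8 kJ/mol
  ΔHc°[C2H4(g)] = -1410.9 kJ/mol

ΔHrxn = -58.8 kJ/mol

With combustion enthalpies, reactants minus products:
= [2·(-890.3) + 2·(-1410.9)] − [1·(-2219.9) + 3·(-393.5) + 4·(-285.8)]
= -58.8 kJ/mol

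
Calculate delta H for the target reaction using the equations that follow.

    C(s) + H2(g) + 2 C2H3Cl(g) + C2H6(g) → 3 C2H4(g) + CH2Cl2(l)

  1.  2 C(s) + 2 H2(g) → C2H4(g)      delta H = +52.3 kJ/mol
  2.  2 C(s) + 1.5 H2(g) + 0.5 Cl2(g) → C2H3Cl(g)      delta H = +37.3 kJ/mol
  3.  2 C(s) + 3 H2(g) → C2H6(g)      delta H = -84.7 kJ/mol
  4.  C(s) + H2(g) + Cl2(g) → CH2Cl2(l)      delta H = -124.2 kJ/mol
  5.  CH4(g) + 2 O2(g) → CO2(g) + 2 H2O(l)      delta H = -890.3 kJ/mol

eq. 1 × 3: (3)·(+52.3) = +156.9 kJ/mol
eq. 2 reversed and × 2: (-2)·(+37.3) = -74.6 kJ/mol
eq. 3 reversed: +84.7 kJ/mol
eq. 4 as written: -124.2 kJ/mol
eq. 5: not needed.
delta H = (+156.9) + (-74.6) + (+84.7) + (-124.2) = 42.8 kJ/mol

delta H = 42.8 kJ/mol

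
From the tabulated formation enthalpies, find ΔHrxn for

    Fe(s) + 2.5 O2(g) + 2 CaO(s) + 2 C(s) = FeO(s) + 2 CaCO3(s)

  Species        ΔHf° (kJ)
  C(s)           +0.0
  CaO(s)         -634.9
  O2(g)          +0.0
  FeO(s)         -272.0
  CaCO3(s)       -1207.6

ΔHrxn = -1417.4 kJ

Products: 1·(-272.0) + 2·(-1207.6) = -2687.2
Reactants: 1·(+0.0) + 5/2·(+0.0) + 2·(-634.9) + 2·(+0.0) = -1269.8
ΔHrxn = (-2687.2) − (-1269.8) = -1417.4 kJ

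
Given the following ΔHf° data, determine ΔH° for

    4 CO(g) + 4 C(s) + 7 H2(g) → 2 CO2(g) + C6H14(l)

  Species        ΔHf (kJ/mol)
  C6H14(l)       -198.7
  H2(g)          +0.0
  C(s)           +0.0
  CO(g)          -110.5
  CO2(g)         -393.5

ΔH°rxn = Σ nΔHf°(products) − Σ nΔHf°(reactants).
Products: 2·(-393.5) + 1·(-198.7) = -985.7
Reactants: 4·(-110.5) + 4·(+0.0) + 7·(+0.0) = -442.0
ΔH° = (-985.7) − (-442.0) = -543.7 kJ/mol

ΔH° = -543.7 kJ/mol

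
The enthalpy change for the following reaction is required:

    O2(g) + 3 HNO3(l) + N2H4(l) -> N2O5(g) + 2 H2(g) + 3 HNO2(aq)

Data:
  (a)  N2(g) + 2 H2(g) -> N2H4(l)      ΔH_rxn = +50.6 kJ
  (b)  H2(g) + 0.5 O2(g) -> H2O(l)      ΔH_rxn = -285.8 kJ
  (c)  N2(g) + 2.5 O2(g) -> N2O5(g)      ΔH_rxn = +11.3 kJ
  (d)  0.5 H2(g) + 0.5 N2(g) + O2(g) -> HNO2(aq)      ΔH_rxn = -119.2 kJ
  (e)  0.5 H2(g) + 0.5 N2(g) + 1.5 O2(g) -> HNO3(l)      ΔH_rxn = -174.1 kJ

(a) reversed: -50.6 kJ
(b): not needed.
(c) as written: +11.3 kJ
(d) × 3: (3)·(-119.2) = -357.6 kJ
(e) reversed and × 3: (-3)·(-174.1) = +522.3 kJ
ΔH_rxn = (-1)·(+50.6) + (1)·(+11.3) + (3)·(-119.2) + (-3)·(-174.1) = 125.4 kJ

ΔH_rxn = 125.4 kJ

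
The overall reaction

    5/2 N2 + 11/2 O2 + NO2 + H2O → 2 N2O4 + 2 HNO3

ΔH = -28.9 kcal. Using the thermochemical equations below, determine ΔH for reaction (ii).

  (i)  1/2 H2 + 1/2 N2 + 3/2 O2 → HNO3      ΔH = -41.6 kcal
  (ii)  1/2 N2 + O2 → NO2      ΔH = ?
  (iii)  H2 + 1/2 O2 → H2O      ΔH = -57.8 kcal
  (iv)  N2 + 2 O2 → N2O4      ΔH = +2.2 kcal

ΔH = 7.9 kcal

(i) × 2 (scale by 2 for the 2 HNO3): (2)·(-41.6) = -83.2 kcal
(ii) reversed (NO2 must end up as a reactant): contributes −x
(iii) reversed (H2O must end up as a reactant): +57.8 kcal
(iv) × 2 (scale by 2 for the 2 N2O4): (2)·(+2.2) = +4.4 kcal
-28.9 = (-83.2) + (+57.8) + (+4.4) − x
x = (-28.9 − (-21.0)) / (-1) = 7.9 kcal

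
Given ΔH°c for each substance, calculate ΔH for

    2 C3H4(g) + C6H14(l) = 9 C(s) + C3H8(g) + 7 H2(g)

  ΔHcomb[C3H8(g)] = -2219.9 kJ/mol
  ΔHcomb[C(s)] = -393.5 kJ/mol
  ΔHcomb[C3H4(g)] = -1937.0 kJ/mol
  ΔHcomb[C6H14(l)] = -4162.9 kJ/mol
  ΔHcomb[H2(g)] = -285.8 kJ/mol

Using ΔH = Σ nΔHc°(reactants) − Σ nΔHc°(products):
= [2·(-1937.0) + 1·(-4162.9)] − [9·(-393.5) + 1·(-2219.9) + 7·(-285.8)]
= -274.9 kJ/mol

ΔH = -274.9 kJ/mol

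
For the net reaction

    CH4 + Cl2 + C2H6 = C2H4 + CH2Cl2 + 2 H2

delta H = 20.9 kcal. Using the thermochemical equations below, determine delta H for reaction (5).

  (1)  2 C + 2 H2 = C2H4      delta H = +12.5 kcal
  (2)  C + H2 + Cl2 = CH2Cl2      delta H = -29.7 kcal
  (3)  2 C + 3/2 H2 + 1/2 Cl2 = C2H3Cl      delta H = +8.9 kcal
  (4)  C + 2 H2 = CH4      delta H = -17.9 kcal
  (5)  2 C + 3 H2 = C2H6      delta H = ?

delta H = -20.2 kcal

(1) as written (C2H4 already on the product side): +12.5 kcal
(2) as written (CH2Cl2 already on the product side): -29.7 kcal
(3): not needed (C2H3Cl appears nowhere else).
(4) reversed (CH4 must end up as a reactant): +17.9 kcal
(5) reversed (C2H6 must end up as a reactant): contributes −x
+20.9 = (+12.5) + (-29.7) + (+17.9) − x
x = (+20.9 − (+0.7)) / (-1) = -20.2 kcal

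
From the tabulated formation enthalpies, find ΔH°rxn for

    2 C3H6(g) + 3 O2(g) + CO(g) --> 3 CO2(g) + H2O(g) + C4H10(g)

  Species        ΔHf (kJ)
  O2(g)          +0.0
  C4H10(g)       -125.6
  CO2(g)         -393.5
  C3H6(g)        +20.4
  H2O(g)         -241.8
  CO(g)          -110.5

Products: 3·(-393.5) + 1·(-241.8) + 1·(-125.6) = -1547.9
Reactants: 2·(+20.4) + 3·(+0.0) + 1·(-110.5) = -69.7
ΔH°rxn = (-1547.9) − (-69.7) = -1478.2 kJ

ΔH°rxn = -1478.2 kJ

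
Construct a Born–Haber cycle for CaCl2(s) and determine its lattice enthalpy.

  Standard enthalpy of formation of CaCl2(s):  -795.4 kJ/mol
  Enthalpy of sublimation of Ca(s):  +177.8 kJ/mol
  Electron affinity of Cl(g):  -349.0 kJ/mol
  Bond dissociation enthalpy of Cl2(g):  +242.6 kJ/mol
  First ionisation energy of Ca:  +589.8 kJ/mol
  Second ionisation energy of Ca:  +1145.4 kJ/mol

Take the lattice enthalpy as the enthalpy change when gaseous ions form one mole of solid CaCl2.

U = -2253.0 kJ/mol

ΔHf° = 1·ΔHsub + 1·(ΣIE) + 1·D(Cl2) + 2·EA + U
-795.4 = 1·(+177.8) + 1·(+1735.2) + 1·(+242.6) + 2·(-349.0) + U
U = -795.4 − (+1457.6) = -2253.0 kJ/mol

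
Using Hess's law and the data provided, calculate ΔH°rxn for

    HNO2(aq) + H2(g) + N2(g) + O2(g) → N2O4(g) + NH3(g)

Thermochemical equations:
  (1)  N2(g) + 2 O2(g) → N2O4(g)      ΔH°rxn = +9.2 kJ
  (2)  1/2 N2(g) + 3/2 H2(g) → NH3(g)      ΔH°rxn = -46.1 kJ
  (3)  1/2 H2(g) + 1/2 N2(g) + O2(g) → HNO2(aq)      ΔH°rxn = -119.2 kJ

(1) as written (N2O4(g) already on the product side): +9.2 kJ
(2) as written (NH3(g) already on the product side): -46.1 kJ
(3) reversed (reverse to put HNO2(aq) on the reactant side): +119.2 kJ
ΔH°rxn = (1)·(+9.2) + (1)·(-46.1) + (-1)·(-119.2) = 82.3 kJ

ΔH°rxn = 82.3 kJ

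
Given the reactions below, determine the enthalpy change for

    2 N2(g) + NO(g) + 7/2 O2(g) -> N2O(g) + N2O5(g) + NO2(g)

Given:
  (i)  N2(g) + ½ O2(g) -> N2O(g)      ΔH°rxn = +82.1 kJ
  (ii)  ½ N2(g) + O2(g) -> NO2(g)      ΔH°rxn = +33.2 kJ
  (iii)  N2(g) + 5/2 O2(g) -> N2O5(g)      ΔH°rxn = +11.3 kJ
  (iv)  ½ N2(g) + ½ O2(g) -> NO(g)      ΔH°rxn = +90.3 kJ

(i) as written (N2O(g) already on the product side): +82.1 kJ
(ii) as written (NO2(g) already on the product side): +33.2 kJ
(iii) as written (N2O5(g) already on the product side): +11.3 kJ
(iv) reversed (NO(g) must end up as a reactant): -90.3 kJ
ΔH°rxn = (1)·(+82.1) + (1)·(+33.2) + (1)·(+11.3) + (-1)·(+90.3) = 36.3 kJ

ΔH°rxn = 36.3 kJ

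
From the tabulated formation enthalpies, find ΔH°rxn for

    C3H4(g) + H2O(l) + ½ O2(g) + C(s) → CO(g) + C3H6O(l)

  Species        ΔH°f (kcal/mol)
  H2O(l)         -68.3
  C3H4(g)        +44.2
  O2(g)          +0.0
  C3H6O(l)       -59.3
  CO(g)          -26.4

ΔH°rxn = -61.6 kcal/mol

Products: 1·(-26.4) + 1·(-59.3) = -85.7
Reactants: 1·(+44.2) + 1·(-68.3) + 1/2·(+0.0) + 1·(+0.0) = -24.1
ΔH°rxn = (-85.7) − (-24.1) = -61.6 kcal/mol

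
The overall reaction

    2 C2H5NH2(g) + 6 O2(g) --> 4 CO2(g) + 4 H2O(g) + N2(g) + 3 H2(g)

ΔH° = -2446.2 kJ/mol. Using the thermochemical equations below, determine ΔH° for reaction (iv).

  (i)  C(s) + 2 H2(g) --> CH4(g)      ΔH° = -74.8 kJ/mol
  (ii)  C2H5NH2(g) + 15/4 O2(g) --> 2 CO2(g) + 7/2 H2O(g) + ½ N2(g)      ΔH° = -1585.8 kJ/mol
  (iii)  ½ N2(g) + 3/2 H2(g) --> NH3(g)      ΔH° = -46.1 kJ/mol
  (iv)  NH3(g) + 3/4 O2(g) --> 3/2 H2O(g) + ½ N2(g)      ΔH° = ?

(i): not needed.
(ii) × 2: (2)·(-1585.8) = -3171.6 kJ/mol
(iii) reversed and × 2: (-2)·(-46.1) = +92.2 kJ/mol
(iv) reversed and × 2: contributes −2·x
-2446.2 = (-3171.6) + (+92.2) − 2·x
x = (-2446.2 − (-3079.4)) / (-2) = -316.6 kJ/mol

ΔH° = -316.6 kJ/mol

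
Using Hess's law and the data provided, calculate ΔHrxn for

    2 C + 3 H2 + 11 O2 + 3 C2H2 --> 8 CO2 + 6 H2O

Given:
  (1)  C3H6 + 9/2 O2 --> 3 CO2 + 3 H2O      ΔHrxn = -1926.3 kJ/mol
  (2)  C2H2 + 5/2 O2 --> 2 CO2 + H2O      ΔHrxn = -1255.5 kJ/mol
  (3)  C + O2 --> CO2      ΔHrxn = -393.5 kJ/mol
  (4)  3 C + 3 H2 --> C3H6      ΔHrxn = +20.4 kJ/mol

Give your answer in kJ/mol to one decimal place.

(1) as written: -1926.3 kJ/mol
(2) × 3 (scale by 3 for the 3 C2H2): (3)·(-1255.5) = -3766.5 kJ/mol
(3) reversed: +393.5 kJ/mol
(4) as written (H2 already on the reactant side): +20.4 kJ/mol
ΔHrxn = (-1926.3) + (-3766.5) + (+393.5) + (+20.4) = -5278.9 kJ/mol

ΔHrxn = -5278.9 kJ/mol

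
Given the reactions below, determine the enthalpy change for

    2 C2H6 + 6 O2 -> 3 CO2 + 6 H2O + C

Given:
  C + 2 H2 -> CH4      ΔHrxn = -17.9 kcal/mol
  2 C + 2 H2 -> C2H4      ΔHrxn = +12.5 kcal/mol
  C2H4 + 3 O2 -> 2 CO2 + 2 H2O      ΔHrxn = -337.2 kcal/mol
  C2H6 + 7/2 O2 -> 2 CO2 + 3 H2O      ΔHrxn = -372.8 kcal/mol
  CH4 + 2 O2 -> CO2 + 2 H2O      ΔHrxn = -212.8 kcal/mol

ΔHrxn = -651.6 kcal/mol

equation 1 as written: -17.9 kcal/mol
equation 2 reversed: -12.5 kcal/mol
equation 3 reversed: +337.2 kcal/mol
equation 4 × 2 (×2 to match 2 C2H6 in the target): (2)·(-372.8) = -745.6 kcal/mol
equation 5 as written: -212.8 kcal/mol
By Hess's law, ΔHrxn = (1)·(-17.9) + (-1)·(+12.5) + (-1)·(-337.2) + (2)·(-372.8) + (1)·(-212.8) = -651.6 kcal/mol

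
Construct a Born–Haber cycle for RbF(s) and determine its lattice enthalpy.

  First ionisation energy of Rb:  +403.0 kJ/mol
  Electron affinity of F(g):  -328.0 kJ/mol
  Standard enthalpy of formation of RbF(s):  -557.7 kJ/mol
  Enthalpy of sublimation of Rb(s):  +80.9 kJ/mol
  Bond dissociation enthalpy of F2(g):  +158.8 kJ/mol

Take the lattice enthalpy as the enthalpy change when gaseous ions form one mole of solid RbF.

ΔHf° = 1·ΔHsub + 1·(ΣIE) + 1/2·D(F2) + 1·EA + U
-557.7 = 1·(+80.9) + 1·(+403.0) + 1/2·(+158.8) + 1·(-328.0) + U
U = -557.7 − (+235.3) = -793.0 kJ/mol

U = -793.0 kJ/mol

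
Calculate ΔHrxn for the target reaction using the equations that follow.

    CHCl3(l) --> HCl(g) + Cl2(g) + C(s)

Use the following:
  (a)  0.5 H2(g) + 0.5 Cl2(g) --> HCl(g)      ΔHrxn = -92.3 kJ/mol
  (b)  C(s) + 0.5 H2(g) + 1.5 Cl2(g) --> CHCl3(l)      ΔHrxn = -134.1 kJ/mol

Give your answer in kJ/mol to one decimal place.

(a) as written: -92.3 kJ/mol
(b) reversed: +134.1 kJ/mol
ΔHrxn = (1)·(-92.3) + (-1)·(-134.1) = 41.8 kJ/mol

ΔHrxn = 41.8 kJ/mol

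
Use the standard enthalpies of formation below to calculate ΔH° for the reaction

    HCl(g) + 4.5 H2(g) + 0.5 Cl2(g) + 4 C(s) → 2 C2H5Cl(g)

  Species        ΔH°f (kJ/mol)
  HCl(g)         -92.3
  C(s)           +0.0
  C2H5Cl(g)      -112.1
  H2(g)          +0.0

ΔH°rxn = Σ nΔHf°(products) − Σ nΔHf°(reactants).
Products: 2·(-112.1) = -224.2
Reactants: 1·(-92.3) + 9/2·(+0.0) + 1/2·(+0.0) + 4·(+0.0) = -92.3
ΔH° = (-224.2) − (-92.3) = -131.9 kJ/mol

ΔH° = -131.9 kJ/mol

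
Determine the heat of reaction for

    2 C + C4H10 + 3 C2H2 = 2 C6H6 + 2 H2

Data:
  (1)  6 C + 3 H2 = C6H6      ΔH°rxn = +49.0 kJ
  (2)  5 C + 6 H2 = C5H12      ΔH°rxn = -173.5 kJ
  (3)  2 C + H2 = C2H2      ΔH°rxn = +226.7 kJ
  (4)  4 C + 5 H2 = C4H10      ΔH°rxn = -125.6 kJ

(1) × 2 (×2 to match 2 C6H6 in the target): (2)·(+49.0) = +98.0 kJ
(2): not needed (C5H12 appears nowhere else).
(3) reversed and × 3 (reverse to put C2H2 on the reactant side; scale by 3 for the 3 C2H2): (-3)·(+226.7) = -680.1 kJ
(4) reversed (reverse to put C4H10 on the reactant side): +125.6 kJ
ΔH°rxn = (+98.0) + (-680.1) + (+125.6) = -456.5 kJ

ΔH°rxn = -456.5 kJ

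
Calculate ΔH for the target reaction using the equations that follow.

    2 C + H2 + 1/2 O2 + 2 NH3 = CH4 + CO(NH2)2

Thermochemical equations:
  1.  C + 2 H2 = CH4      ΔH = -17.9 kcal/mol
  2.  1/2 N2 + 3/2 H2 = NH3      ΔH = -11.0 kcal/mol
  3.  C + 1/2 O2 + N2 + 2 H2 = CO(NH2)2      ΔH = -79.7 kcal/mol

ΔH = -75.6 kcal/mol

eq. 1 as written (CH4 already on the product side): -17.9 kcal/mol
eq. 2 reversed and × 2 (NH3 must end up as a reactant; scale by 2 for the 2 NH3): (-2)·(-11.0) = +22.0 kcal/mol
eq. 3 as written (CO(NH2)2 already on the product side): -79.7 kcal/mol
Since enthalpy is a state function, ΔH = (1)·(-17.9) + (-2)·(-11.0) + (1)·(-79.7) = -75.6 kcal/mol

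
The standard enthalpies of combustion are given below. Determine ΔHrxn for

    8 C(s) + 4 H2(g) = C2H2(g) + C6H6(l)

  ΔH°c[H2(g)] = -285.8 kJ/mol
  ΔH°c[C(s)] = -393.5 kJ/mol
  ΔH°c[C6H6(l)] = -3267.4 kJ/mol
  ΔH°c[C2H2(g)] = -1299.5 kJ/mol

ΔHrxn = 275.7 kJ/mol

With combustion enthalpies, reactants minus products:
= [8·(-393.5) + 4·(-285.8)] − [1·(-1299.5) + 1·(-3267.4)]
= 275.7 kJ/mol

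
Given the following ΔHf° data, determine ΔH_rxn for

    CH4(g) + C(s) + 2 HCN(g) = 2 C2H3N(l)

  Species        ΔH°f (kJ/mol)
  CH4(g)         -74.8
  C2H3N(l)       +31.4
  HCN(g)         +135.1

ΔH°rxn = Σ nΔHf°(products) − Σ nΔHf°(reactants).
Products: 2·(+31.4) = +62.8
Reactants: 1·(-74.8) + 1·(+0.0) + 2·(+135.1) = +195.4
ΔH_rxn = (+62.8) − (+195.4) = -132.6 kJ/mol

ΔH_rxn = -132.6 kJ/mol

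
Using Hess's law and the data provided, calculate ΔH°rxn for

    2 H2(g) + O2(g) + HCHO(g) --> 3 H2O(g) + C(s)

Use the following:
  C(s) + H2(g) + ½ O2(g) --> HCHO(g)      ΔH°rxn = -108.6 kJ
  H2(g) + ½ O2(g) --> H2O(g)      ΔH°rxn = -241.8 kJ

ΔH°rxn = -616.8 kJ

equation 1 reversed: +108.6 kJ
equation 2 × 3: (3)·(-241.8) = -725.4 kJ
ΔH°rxn = (-1)·(-108.6) + (3)·(-241.8) = -616.8 kJ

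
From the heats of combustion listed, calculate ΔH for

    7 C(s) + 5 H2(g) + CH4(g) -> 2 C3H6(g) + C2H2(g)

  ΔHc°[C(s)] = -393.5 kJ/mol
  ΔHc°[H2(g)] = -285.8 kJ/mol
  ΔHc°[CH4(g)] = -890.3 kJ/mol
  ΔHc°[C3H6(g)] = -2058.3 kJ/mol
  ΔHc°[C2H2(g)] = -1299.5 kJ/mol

ΔH = 342.3 kJ/mol

With combustion enthalpies, reactants minus products:
= [7·(-393.5) + 5·(-285.8) + 1·(-890.3)] − [2·(-2058.3) + 1·(-1299.5)]
= 342.3 kJ/mol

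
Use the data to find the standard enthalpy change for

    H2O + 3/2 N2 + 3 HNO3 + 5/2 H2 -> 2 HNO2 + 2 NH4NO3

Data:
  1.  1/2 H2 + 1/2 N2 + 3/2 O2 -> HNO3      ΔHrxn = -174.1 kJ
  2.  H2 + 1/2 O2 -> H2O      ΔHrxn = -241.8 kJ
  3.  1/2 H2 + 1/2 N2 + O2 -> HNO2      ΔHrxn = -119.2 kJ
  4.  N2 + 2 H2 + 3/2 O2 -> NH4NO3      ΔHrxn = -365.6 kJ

ΔHrxn = -205.5 kJ

eq. 1 reversed and × 3: (-3)·(-174.1) = +522.3 kJ
eq. 2 reversed: +241.8 kJ
eq. 3 × 2: (2)·(-119.2) = -238.4 kJ
eq. 4 × 2: (2)·(-365.6) = -731.2 kJ
By Hess's law, ΔHrxn = (-3)·(-174.1) + (-1)·(-241.8) + (2)·(-119.2) + (2)·(-365.6) = -205.5 kJ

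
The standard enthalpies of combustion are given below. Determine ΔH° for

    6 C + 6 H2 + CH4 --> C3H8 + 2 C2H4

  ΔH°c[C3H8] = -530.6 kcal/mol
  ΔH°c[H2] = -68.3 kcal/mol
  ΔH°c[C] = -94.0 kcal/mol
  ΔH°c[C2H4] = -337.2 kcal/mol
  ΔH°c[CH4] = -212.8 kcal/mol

ΔH° = 18.4 kcal/mol

Using ΔH = Σ nΔHc°(reactants) − Σ nΔHc°(products):
= [6·(-94.0) + 6·(-68.3) + 1·(-212.8)] − [1·(-530.6) + 2·(-337.2)]
= 18.4 kcal/mol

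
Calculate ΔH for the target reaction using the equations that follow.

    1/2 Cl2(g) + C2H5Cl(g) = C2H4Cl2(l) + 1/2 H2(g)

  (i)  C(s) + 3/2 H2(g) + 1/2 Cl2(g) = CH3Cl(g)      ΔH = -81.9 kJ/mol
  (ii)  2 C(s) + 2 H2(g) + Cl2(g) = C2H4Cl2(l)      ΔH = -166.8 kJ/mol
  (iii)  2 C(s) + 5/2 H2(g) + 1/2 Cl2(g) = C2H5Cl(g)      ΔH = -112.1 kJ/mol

ΔH = -54.7 kJ/mol

(i): not needed.
(ii) as written: -166.8 kJ/mol
(iii) reversed: +112.1 kJ/mol
Combining the equations, ΔH = (1)·(-166.8) + (-1)·(-112.1) = -54.7 kJ/mol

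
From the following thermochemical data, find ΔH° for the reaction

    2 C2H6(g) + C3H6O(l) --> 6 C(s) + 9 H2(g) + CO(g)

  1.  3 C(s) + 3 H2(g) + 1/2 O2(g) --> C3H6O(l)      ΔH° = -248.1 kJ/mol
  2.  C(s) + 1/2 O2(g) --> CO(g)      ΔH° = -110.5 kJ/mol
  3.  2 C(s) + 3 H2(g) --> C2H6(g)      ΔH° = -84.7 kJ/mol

eq. 1 reversed: +248.1 kJ/mol
eq. 2 as written: -110.5 kJ/mol
eq. 3 reversed and × 2: (-2)·(-84.7) = +169.4 kJ/mol
ΔH° = (+248.1) + (-110.5) + (+169.4) = 307.0 kJ/mol

ΔH° = 307.0 kJ/mol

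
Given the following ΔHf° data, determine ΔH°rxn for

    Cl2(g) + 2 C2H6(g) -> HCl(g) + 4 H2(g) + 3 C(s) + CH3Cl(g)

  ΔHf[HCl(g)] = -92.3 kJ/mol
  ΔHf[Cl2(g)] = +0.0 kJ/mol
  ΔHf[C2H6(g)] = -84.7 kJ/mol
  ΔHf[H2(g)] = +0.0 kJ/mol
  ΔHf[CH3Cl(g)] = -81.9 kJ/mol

Products: 1·(-92.3) + 4·(+0.0) + 3·(+0.0) + 1·(-81.9) = -174.2
Reactants: 1·(+0.0) + 2·(-84.7) = -169.4
ΔH°rxn = (-174.2) − (-169.4) = -4.8 kJ/mol

ΔH°rxn = -4.8 kJ/mol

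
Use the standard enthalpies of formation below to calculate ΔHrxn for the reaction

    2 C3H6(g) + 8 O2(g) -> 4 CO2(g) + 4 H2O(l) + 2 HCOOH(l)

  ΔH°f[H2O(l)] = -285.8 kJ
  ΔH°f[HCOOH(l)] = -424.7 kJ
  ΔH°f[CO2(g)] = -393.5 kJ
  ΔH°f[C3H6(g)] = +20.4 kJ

Products: 4·(-393.5) + 4·(-285.8) + 2·(-424.7) = -3566.6
Reactants: 2·(+20.4) + 8·(+0.0) = +40.8
ΔHrxn = (-3566.6) − (+40.8) = -3607.4 kJ

ΔHrxn = -3607.4 kJ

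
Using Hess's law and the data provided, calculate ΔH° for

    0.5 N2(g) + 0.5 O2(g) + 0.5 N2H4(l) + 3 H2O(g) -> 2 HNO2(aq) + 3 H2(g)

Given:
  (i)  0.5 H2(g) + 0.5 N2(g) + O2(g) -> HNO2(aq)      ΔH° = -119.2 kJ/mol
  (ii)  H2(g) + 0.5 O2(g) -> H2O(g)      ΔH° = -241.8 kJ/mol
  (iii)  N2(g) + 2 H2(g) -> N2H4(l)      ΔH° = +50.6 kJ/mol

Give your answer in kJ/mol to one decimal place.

(i) × 2 (scale by 2 for the 2 HNO2(aq)): (2)·(-119.2) = -238.4 kJ/mol
(ii) reversed and × 3 (reverse to put H2O(g) on the reactant side; ×3 to match 3 H2O(g) in the target): (-3)·(-241.8) = +725.4 kJ/mol
(iii) reversed and × 1/2 (N2H4(l) must end up as a reactant; ×1/2 to match 1/2 N2H4(l) in the target): (-1/2)·(+50.6) = -25.3 kJ/mol
Since enthalpy is a state function, ΔH° = (2)·(-119.2) + (-3)·(-241.8) + (-1/2)·(+50.6) = 461.7 kJ/mol

ΔH° = 461.7 kJ/mol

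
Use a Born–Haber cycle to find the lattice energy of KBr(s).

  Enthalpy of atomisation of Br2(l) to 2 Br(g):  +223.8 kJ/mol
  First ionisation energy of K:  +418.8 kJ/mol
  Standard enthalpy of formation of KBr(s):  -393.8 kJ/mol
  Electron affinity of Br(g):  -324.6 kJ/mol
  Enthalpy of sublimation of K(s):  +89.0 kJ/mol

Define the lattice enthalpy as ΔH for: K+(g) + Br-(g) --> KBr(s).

ΔHf° = 1·ΔHsub + 1·(ΣIE) + 1/2·D(Br2) + 1·EA + U
-393.8 = 1·(+89.0) + 1·(+418.8) + 1/2·(+223.8) + 1·(-324.6) + U
U = -393.8 − (+295.1) = -688.9 kJ/mol

U = -688.9 kJ/mol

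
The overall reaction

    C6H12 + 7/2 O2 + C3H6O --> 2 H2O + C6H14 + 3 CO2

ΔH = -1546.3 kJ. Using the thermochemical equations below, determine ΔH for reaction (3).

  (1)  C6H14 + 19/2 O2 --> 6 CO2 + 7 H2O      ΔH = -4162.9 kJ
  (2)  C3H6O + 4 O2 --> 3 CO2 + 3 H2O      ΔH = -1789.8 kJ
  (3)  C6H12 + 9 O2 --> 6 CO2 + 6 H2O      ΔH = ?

ΔH = -3919.4 kJ

(1) reversed: +4162.9 kJ
(2) as written: -1789.8 kJ
(3) as written: contributes x
-1546.3 = (+4162.9) + (-1789.8) + x
x = (-1546.3 − (+2373.1)) / (1) = -3919.4 kJ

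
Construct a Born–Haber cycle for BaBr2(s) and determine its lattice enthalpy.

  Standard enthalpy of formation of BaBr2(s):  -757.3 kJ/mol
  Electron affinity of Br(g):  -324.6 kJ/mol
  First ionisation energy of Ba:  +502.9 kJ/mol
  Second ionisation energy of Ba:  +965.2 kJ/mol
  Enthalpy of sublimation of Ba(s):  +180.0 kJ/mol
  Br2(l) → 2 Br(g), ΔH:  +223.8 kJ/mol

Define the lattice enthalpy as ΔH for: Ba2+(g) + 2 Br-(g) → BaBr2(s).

ΔHf° = 1·ΔHsub + 1·(ΣIE) + 1·D(Br2) + 2·EA + U
-757.3 = 1·(+180.0) + 1·(+1468.1) + 1·(+223.8) + 2·(-324.6) + U
U = -757.3 − (+1222.7) = -1980.0 kJ/mol

U = -1980.0 kJ/mol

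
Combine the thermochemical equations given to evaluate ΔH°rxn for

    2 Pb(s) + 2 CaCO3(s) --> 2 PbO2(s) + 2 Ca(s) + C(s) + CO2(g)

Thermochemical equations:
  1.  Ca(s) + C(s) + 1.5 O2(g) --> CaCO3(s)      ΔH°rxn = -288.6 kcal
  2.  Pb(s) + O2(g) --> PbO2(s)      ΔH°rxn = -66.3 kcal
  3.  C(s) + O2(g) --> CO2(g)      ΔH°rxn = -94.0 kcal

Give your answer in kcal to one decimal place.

ΔH°rxn = 350.6 kcal

eq. 1 reversed and × 2: (-2)·(-288.6) = +577.2 kcal
eq. 2 × 2: (2)·(-66.3) = -132.6 kcal
eq. 3 as written: -94.0 kcal
ΔH°rxn = (-2)·(-288.6) + (2)·(-66.3) + (1)·(-94.0) = 350.6 kcal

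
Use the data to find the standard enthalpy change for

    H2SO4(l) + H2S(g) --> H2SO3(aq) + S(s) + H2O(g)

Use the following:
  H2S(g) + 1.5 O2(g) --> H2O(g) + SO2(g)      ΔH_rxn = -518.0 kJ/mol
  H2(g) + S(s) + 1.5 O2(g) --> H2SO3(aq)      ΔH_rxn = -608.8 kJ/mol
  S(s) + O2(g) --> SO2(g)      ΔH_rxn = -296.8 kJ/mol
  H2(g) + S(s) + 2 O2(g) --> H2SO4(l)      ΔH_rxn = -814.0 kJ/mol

ΔH_rxn = -16.0 kJ/mol

equation 1 as written (H2S(g) already on the reactant side): -518.0 kJ/mol
equation 2 as written (H2SO3(aq) already on the product side): -608.8 kJ/mol
equation 3 reversed: +296.8 kJ/mol
equation 4 reversed (H2SO4(l) must end up as a reactant): +814.0 kJ/mol
ΔH_rxn = (-518.0) + (-608.8) + (+296.8) + (+814.0) = -16.0 kJ/mol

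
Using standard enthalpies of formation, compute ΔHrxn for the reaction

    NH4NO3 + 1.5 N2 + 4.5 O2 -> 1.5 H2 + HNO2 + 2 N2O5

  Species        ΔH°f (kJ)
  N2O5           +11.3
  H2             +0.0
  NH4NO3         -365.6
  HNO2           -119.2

ΔH°rxn = Σ nΔHf°(products) − Σ nΔHf°(reactants).
Products: 3/2·(+0.0) + 1·(-119.2) + 2·(+11.3) = -96.6
Reactants: 1·(-365.6) + 3/2·(+0.0) + 9/2·(+0.0) = -365.6
ΔHrxn = (-96.6) − (-365.6) = 269.0 kJ

ΔHrxn = 269.0 kJ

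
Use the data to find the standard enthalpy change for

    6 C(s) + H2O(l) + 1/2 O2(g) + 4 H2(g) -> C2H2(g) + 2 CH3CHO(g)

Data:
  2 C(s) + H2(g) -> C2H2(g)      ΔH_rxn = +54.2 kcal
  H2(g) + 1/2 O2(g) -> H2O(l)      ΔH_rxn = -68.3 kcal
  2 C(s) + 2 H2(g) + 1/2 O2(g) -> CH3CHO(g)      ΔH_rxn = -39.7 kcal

ΔH_rxn = 43.1 kcal

equation 1 as written: +54.2 kcal
equation 2 reversed: +68.3 kcal
equation 3 × 2: (2)·(-39.7) = -79.4 kcal
ΔH_rxn = (+54.2) + (+68.3) + (-79.4) = 43.1 kcal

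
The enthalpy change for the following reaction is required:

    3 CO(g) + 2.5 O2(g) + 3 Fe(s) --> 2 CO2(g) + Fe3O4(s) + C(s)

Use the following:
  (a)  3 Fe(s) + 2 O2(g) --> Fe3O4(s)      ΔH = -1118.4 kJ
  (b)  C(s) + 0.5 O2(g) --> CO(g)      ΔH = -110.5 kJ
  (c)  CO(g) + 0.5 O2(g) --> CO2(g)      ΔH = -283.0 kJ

(a) as written: -1118.4 kJ
(b) reversed: +110.5 kJ
(c) × 2: (2)·(-283.0) = -566.0 kJ
Since enthalpy is a state function, ΔH = (-1118.4) + (+110.5) + (-566.0) = -1573.9 kJ

ΔH = -1573.9 kJ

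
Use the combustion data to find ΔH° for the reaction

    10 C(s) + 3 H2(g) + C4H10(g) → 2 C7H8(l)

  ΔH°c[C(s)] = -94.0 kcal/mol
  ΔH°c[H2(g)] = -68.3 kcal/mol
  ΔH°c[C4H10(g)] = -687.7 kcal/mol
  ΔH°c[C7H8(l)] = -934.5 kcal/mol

Using ΔH = Σ nΔHc°(reactants) − Σ nΔHc°(products):
= [10·(-94.0) + 3·(-68.3) + 1·(-687.7)] − [2·(-934.5)]
= 36.4 kcal/mol

ΔH° = 36.4 kcal/mol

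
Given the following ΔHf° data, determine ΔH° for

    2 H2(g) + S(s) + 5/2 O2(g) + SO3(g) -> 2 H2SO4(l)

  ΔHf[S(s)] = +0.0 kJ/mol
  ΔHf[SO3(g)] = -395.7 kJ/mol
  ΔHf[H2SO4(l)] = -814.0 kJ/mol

ΔH°rxn = Σ nΔHf°(products) − Σ nΔHf°(reactants).
Products: 2·(-814.0) = -1628.0
Reactants: 2·(+0.0) + 1·(+0.0) + 5/2·(+0.0) + 1·(-395.7) = -395.7
ΔH° = (-1628.0) − (-395.7) = -1232.3 kJ/mol

ΔH° = -1232.3 kJ/mol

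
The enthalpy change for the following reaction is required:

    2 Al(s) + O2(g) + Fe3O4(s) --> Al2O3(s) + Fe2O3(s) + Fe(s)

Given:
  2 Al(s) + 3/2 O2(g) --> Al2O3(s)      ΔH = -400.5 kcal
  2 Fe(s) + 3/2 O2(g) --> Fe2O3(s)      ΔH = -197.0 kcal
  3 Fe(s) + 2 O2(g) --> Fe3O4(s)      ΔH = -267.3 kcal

equation 1 as written: -400.5 kcal
equation 2 as written: -197.0 kcal
equation 3 reversed: +267.3 kcal
By Hess's law, ΔH = (-400.5) + (-197.0) + (+267.3) = -330.2 kcal

ΔH = -330.2 kcal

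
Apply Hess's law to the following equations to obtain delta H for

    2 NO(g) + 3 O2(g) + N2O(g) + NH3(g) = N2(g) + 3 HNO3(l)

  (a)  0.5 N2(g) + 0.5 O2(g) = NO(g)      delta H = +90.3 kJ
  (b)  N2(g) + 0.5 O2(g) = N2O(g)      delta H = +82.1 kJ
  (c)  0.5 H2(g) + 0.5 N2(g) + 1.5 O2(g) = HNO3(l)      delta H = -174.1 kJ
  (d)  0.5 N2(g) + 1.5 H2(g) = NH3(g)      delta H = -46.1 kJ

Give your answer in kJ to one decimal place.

delta H = -738.9 kJ

(a) reversed and × 2: (-2)·(+90.3) = -180.6 kJ
(b) reversed: -82.1 kJ
(c) × 3: (3)·(-174.1) = -522.3 kJ
(d) reversed: +46.1 kJ
delta H = (-180.6) + (-82.1) + (-522.3) + (+46.1) = -738.9 kJ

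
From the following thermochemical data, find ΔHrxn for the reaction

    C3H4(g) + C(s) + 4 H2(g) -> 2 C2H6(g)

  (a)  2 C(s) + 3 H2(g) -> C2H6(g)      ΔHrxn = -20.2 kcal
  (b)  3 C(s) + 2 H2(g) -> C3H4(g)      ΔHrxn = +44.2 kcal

(a) × 2 (×2 to match 2 C2H6(g) in the target): (2)·(-20.2) = -40.4 kcal
(b) reversed (reverse to put C3H4(g) on the reactant side): -44.2 kcal
Since enthalpy is a state function, ΔHrxn = (-40.4) + (-44.2) = -84.6 kcal

ΔHrxn = -84.6 kcal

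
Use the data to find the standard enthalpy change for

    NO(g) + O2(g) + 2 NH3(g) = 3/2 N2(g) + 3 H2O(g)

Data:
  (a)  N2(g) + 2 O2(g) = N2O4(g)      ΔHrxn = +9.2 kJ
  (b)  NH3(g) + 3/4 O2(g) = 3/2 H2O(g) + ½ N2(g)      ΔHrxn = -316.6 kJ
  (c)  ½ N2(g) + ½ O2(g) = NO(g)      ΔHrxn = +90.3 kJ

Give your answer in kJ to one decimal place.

(a): not needed (N2O4(g) appears nowhere else).
(b) × 2 (×2 to match 2 NH3(g) in the target): (2)·(-316.6) = -633.2 kJ
(c) reversed (reverse to put NO(g) on the reactant side): -90.3 kJ
By Hess's law, ΔHrxn = (2)·(-316.6) + (-1)·(+90.3) = -723.5 kJ

ΔHrxn = -723.5 kJ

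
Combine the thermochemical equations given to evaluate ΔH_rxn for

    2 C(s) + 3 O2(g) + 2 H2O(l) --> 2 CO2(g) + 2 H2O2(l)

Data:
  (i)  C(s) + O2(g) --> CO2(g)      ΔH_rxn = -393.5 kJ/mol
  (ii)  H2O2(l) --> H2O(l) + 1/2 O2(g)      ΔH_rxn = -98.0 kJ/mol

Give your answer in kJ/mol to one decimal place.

(i) × 2: (2)·(-393.5) = -787.0 kJ/mol
(ii) reversed and × 2: (-2)·(-98.0) = +196.0 kJ/mol
Since enthalpy is a state function, ΔH_rxn = (2)·(-393.5) + (-2)·(-98.0) = -591.0 kJ/mol

ΔH_rxn = -591.0 kJ/mol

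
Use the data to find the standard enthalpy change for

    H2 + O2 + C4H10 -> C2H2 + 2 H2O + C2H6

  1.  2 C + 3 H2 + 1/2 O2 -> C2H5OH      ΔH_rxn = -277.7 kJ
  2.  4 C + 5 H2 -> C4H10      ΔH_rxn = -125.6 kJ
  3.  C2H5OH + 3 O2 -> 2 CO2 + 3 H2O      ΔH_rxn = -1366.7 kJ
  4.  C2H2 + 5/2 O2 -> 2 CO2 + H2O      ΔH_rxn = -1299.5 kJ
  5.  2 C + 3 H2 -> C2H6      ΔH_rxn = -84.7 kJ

eq. 1 as written: -277.7 kJ
eq. 2 reversed (C4H10 must end up as a reactant): +125.6 kJ
eq. 3 as written: -1366.7 kJ
eq. 4 reversed (reverse to put C2H2 on the product side): +1299.5 kJ
eq. 5 as written (C2H6 already on the product side): -84.7 kJ
Since enthalpy is a state function, ΔH_rxn = (-277.7) + (+125.6) + (-1366.7) + (+1299.5) + (-84.7) = -304.0 kJ

ΔH_rxn = -304.0 kJ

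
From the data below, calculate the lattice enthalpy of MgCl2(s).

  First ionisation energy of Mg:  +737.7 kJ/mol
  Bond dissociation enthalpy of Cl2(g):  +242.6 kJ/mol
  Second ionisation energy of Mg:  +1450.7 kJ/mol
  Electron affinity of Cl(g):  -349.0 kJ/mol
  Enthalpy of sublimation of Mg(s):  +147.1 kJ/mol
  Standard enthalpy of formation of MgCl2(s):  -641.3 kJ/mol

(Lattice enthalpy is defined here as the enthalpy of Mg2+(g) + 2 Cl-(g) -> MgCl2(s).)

ΔHf° = 1·ΔHsub + 1·(ΣIE) + 1·D(Cl2) + 2·EA + U
-641.3 = 1·(+147.1) + 1·(+2188.4) + 1·(+242.6) + 2·(-349.0) + U
U = -641.3 − (+1880.1) = -2521.4 kJ/mol

U = -2521.4 kJ/mol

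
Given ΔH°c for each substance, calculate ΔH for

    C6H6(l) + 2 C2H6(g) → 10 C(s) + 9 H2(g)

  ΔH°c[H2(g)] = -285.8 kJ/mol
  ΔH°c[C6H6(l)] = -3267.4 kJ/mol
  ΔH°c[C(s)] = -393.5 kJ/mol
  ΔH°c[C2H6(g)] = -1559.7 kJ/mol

Using ΔH = Σ nΔHc°(reactants) − Σ nΔHc°(products):
= [1·(-3267.4) + 2·(-1559.7)] − [10·(-393.5) + 9·(-285.8)]
= 120.4 kJ/mol

ΔH = 120.4 kJ/mol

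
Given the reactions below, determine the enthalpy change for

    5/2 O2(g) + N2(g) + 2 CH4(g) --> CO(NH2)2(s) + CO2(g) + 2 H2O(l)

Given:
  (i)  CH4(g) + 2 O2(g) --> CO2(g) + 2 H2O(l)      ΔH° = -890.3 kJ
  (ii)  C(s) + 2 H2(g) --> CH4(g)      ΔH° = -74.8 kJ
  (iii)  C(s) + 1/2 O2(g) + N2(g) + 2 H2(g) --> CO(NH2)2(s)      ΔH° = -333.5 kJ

(i) as written: -890.3 kJ
(ii) reversed: +74.8 kJ
(iii) as written: -333.5 kJ
ΔH° = (-890.3) + (+74.8) + (-333.5) = -1149.0 kJ

ΔH° = -1149.0 kJ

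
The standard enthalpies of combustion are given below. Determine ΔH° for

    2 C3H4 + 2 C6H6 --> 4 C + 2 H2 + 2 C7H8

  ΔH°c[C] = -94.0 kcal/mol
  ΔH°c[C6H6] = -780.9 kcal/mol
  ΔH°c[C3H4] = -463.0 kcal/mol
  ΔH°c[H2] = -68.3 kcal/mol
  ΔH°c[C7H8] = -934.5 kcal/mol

With combustion enthalpies, reactants minus products:
= [2·(-463.0) + 2·(-780.9)] − [4·(-94.0) + 2·(-68.3) + 2·(-934.5)]
= -106.2 kcal/mol

ΔH° = -106.2 kcal/mol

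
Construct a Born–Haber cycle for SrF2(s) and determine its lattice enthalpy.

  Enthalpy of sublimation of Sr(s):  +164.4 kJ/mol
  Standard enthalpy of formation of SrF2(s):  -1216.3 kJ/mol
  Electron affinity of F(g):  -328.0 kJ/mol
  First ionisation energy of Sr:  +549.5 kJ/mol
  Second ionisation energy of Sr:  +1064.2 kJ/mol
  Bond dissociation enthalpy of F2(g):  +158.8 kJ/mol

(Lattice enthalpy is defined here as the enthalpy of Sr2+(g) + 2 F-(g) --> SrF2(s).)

ΔHf° = 1·ΔHsub + 1·(ΣIE) + 1·D(F2) + 2·EA + U
-1216.3 = 1·(+164.4) + 1·(+1613.7) + 1·(+158.8) + 2·(-328.0) + U
U = -1216.3 − (+1280.9) = -2497.2 kJ/mol

U = -2497.2 kJ/mol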